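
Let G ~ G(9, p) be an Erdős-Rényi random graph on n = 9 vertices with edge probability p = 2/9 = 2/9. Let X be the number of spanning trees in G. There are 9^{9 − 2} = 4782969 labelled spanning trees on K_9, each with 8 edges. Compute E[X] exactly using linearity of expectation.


K_9 has 9^{9 − 2} = 4782969 labelled spanning trees.
For each such spanning tree H, let X_H = 1 if all 8 edges of H are present in G. Then P[X_H = 1] = p^{8} = (2/9)^{8} = 256/43046721.
By linearity: E[X] = Σ_H E[X_H] = 4782969 · p^{8} = 4782969 · 256/43046721 = 256/9.
Numerically: E[X] ≈ 28.444.

E[X] = 4782969 · (2/9)^{8} = 256/9 ≈ 28.444.


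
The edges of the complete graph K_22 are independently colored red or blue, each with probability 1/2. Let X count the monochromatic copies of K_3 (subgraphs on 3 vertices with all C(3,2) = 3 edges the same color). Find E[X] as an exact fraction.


Let X = Σ_S X_S over the C(22, 3) = 1540 subsets S of size 3, where X_S = 1 if the K_3 on S is monochromatic.
For a fixed S, the K_3 on S has C(3, 2) = 3 edges. P[all 3 edges red] = (1/2)^3, and likewise for blue, so P[monochromatic] = 2·(1/2)^3 = 2^{1 − 3} = 1/4.
By linearity: E[X] = C(22, 3) · 2^{1 − 3} = 1540 · 1/4 = 385.
Numerically: E[X] ≈ 385.000.

E[X] = C(22,3)·2^(1−C(3,2)) = 385 ≈ 385.000.


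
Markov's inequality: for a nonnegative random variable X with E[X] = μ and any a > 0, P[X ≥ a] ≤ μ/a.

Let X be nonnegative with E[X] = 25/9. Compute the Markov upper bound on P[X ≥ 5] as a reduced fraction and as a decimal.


μ = E[X] = 25/9, a = 5.
Markov: P[X ≥ 5] ≤ μ/a = (25/9)/5 = 5/9.
Numerically: ≈ 0.55556.
(Since a = 5 > μ = 2.77778, the bound 5/9 is < 1 and informative.)

P[X ≥ 5] ≤ 5/9 ≈ 0.55556.


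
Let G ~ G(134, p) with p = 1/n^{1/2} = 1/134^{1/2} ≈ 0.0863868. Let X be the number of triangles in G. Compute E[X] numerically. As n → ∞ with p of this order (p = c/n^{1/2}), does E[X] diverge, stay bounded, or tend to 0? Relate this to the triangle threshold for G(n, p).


Number of potential triangles: C(134, 3) = 392084.
Each occurs with probability p³ ≈ (0.0863868)³ ≈ 6.44677930e-04.
By linearity: E[X] = C(134, 3)·p³ ≈ 392084 · 6.44677930e-04 ≈ 252.767901.
Since α = 1/2 < 1, p = c/n^{1/2} ≫ 1/n is above the triangle threshold p ~ 1/n. Asymptotically E[X] ~ (c³/6)·n^{3(1−α)} = (1³/6)·n^{1.5} → ∞; triangles are abundant w.h.p.

E[X] ≈ 252.767901; in regime p = Θ(1/n^{1/2}) E[X] diverges (above the triangle threshold p ~ 1/n).


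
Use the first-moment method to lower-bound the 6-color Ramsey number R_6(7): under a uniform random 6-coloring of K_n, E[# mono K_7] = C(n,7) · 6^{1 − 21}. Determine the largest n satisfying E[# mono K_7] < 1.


We need C(n, 7) · 6^{1 − 21} < 1, i.e. C(n, 7) < 6^{21 − 1} = 3656158440062976.
Check values of n near the boundary:
  n = 567: C(567, 7) = 3601671315933933; 3601671315933933 < 3656158440062976? YES
  n = 568: C(568, 7) = 3646611956239704; 3646611956239704 < 3656158440062976? YES
  n = 569: C(569, 7) = 3692032389858348; 3692032389858348 < 3656158440062976? NO
  n = 570: C(570, 7) = 3737936877831720; 3737936877831720 < 3656158440062976? NO
The largest n with C(n, 7) < 3656158440062976 is n = 568 (where E[X] = 16882462760369/16926659444736 ≈ 0.9974). Hence R_6(7) > 568, i.e. R_6(7) ≥ 569.

Largest n = 568; hence R_6(7) > 568.


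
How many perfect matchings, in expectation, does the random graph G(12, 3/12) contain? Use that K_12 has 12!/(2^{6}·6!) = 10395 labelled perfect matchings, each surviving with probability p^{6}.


K_12 has 12!/(2^{6}·6!) = 10395 labelled perfect matchings.
For each such perfect matching H, let X_H = 1 if all 6 edges of H are present in G. Then P[X_H = 1] = p^{6} = (1/4)^{6} = 1/4096.
Summing the indicators: E[X] = Σ_H E[X_H] = 10395 · p^{6} = 10395 · 1/4096 = 10395/4096.
Numerically: E[X] ≈ 2.5378.

E[X] = 10395 · (1/4)^{6} = 10395/4096 ≈ 2.5378.


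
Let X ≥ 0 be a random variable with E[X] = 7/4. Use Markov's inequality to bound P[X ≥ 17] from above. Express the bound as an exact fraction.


μ = E[X] = 7/4, a = 17.
Markov: P[X ≥ 17] ≤ μ/a = (7/4)/17 = 7/68.
Numerically: ≈ 0.103.
(Since a = 17 > μ = 1.750, the bound 7/68 is < 1 and informative.)

P[X ≥ 17] ≤ 7/68 ≈ 0.103.


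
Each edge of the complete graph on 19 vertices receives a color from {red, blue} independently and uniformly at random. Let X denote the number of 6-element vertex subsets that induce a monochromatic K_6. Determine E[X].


Let X = Σ_S X_S over the C(19, 6) = 27132 subsets S of size 6, where X_S = 1 if the K_6 on S is monochromatic.
For a fixed S, the K_6 on S has C(6, 2) = 15 edges. P[all 15 edges red] = (1/2)^15, and likewise for blue, so P[monochromatic] = 2·(1/2)^15 = 2^{1 − 15} = 1/16384.
Summing: E[X] = C(19, 6) · 2^{1 − 15} = 27132 · 1/16384 = 6783/4096.
Numerically: E[X] ≈ 1.6560.

E[X] = C(19,6)·2^(1−C(6,2)) = 6783/4096 ≈ 1.6560.


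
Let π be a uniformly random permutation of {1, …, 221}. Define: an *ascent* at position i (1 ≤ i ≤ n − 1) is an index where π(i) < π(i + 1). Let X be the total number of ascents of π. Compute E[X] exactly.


Write X = Σ X_I over i = 1, …, 220, with X_I the indicator of one ascent.
There are 220 indicators.
For each fixed i, the pair (π(i), π(i+1)) is a uniformly random ordered pair of distinct values from {1, …, 221}; by symmetry P[π(i) < π(i+1)] = 1/2.
By linearity: E[X] = 220 · (1/2) = (221 − 1) · (1/2) = 110 ≈ 110.000000.

E[X] = 110 = 110.000000.


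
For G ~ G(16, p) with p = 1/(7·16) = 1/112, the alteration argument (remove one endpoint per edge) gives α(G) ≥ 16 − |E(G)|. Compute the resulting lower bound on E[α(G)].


E[|E(G)|] = C(16, 2)·p = 120 · (1/112) = 15/14.
E[α(G)] ≥ n − E[|E(G)|] = 16 − 15/14 = 209/14.
Numerically: ≈ 14.92857.
(This is only a lower bound; the true E[α(G)] may be larger.)

E[α(G)] ≥ 209/14 ≈ 14.92857.


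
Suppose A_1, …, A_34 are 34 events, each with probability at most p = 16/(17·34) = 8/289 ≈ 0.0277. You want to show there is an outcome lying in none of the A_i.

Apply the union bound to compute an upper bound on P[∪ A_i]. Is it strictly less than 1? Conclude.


Union bound: P[∪_{i=1}^{34} A_i] ≤ Σ_i P[A_i] ≤ 34·p = 34·(8/289) = 16/17.
Numerically: 16/17 ≈ 0.9412.
Is 16/17 < 1? YES.
Since P[∪ A_i] ≤ 16/17 < 1, the complement has P[∩ A_i^c] ≥ 1 − 16/17 = 1/17 > 0, so some outcome avoids every A_i.

34·p = 16/17 ≈ 0.9412; existence CERTIFIED by the union bound.


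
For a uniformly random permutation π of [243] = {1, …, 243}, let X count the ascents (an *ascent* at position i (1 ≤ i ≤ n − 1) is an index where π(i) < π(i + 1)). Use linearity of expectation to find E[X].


Write X = Σ X_I over i = 1, …, 242, with X_I the indicator of one ascent.
There are 242 indicators.
For each fixed i, the pair (π(i), π(i+1)) is a uniformly random ordered pair of distinct values from {1, …, 243}; by symmetry P[π(i) < π(i+1)] = 1/2.
By linearity: E[X] = 242 · (1/2) = (243 − 1) · (1/2) = 121 ≈ 121.000.

E[X] = 121 = 121.000.


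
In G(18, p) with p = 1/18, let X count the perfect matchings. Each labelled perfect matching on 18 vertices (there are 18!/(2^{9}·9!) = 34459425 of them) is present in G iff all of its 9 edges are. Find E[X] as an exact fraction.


K_18 has 18!/(2^{9}·9!) = 34459425 labelled perfect matchings.
For each such perfect matching H, let X_H = 1 if all 9 edges of H are present in G. Then P[X_H = 1] = p^{9} = (1/18)^{9} = 1/198359290368.
By linearity: E[X] = Σ_H E[X_H] = 34459425 · p^{9} = 34459425 · 1/198359290368 = 425425/2448880128.
Numerically: E[X] ≈ 0.00017372.

E[X] = 34459425 · (1/18)^{9} = 425425/2448880128 ≈ 0.00017372.


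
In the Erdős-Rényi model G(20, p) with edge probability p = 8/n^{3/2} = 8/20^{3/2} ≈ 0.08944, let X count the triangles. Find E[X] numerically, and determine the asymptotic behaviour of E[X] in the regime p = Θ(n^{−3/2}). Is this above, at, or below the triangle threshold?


Number of potential triangles: C(20, 3) = 1140.
Each occurs with probability p³ ≈ (0.08944)³ ≈ 7.155418e-04.
By linearity: E[X] = C(20, 3)·p³ ≈ 1140 · 7.155418e-04 ≈ 0.8157.
Since α = 3/2 > 1, p = c/n^{3/2} = o(1/n) is below the triangle threshold p ~ 1/n. Asymptotically E[X] ~ (c³/6)·n^{3(1−α)} = (8³/6)·n^{-1.5} → 0, so by Markov's inequality G has no triangles w.h.p.

E[X] ≈ 0.8157; in regime p = Θ(1/n^{3/2}) E[X] tends to 0 (below the triangle threshold p ~ 1/n).


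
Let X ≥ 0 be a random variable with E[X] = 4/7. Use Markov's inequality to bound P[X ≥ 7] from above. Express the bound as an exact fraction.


μ = E[X] = 4/7, a = 7.
Markov: P[X ≥ 7] ≤ μ/a = (4/7)/7 = 4/49.
Numerically: ≈ 0.08163.
(Since a = 7 > μ = 0.57143, the bound 4/49 is < 1 and informative.)

P[X ≥ 7] ≤ 4/49 ≈ 0.08163.


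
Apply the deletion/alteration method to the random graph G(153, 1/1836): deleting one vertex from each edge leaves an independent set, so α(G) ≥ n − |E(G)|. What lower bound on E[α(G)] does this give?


E[|E(G)|] = C(153, 2)·p = 11628 · (1/1836) = 19/3.
E[α(G)] ≥ n − E[|E(G)|] = 153 − 19/3 = 440/3.
Numerically: ≈ 146.66667.
(This is only a lower bound; the true E[α(G)] may be larger.)

E[α(G)] ≥ 440/3 ≈ 146.66667.


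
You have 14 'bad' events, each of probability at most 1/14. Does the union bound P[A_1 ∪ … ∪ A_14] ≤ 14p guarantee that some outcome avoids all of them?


Union bound: P[∪_{i=1}^{14} A_i] ≤ Σ_i P[A_i] ≤ 14·p = 14·(1/14) = 1.
Numerically: 1 ≈ 1.000.
Is 1 < 1? NO.
Since the bound 1 is ≥ 1, the union bound is uninformative here; it does NOT by itself certify existence.

14·p = 1 ≈ 1.000; existence NOT certified by the union bound.


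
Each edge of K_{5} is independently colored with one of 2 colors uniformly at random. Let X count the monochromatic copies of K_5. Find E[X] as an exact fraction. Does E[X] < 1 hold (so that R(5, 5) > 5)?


E[X] = C(5, 5) · 2^{1 − 10} = 1 · 2^{−9} = 1/512.
As a reduced fraction: E[X] = 1/512 ≈ 0.0019531.
Is E[X] < 1? YES.
Since E[X] < 1, there exists a 2-coloring of K_{5} with no monochromatic K_5; hence R(5, 5) > 5.

E[X] = 1/512 ≈ 0.0019531; E[X] < 1, so R(5, 5) > 5.


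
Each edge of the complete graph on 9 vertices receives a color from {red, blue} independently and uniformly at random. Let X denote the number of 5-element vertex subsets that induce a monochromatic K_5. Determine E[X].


Let X = Σ_S X_S over the C(9, 5) = 126 subsets S of size 5, where X_S = 1 if the K_5 on S is monochromatic.
For a fixed S, the K_5 on S has C(5, 2) = 10 edges. P[all 10 edges red] = (1/2)^10, and likewise for blue, so P[monochromatic] = 2·(1/2)^10 = 2^{1 − 10} = 1/512.
By linearity of expectation: E[X] = C(9, 5) · 2^{1 − 10} = 126 · 1/512 = 63/256.
Numerically: E[X] ≈ 0.246094.

E[X] = C(9,5)·2^(1−C(5,2)) = 63/256 ≈ 0.246094.


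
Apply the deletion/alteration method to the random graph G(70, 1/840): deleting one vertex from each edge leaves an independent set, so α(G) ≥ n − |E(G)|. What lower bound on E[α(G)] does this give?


E[|E(G)|] = C(70, 2)·p = 2415 · (1/840) = 23/8.
E[α(G)] ≥ n − E[|E(G)|] = 70 − 23/8 = 537/8.
Numerically: ≈ 67.125000.
(This is only a lower bound; the true E[α(G)] may be larger.)

E[α(G)] ≥ 537/8 ≈ 67.125000.


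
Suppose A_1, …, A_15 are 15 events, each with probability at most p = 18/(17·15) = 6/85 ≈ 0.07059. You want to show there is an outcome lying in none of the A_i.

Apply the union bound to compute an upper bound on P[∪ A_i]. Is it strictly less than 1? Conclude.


Union bound: P[∪_{i=1}^{15} A_i] ≤ Σ_i P[A_i] ≤ 15·p = 15·(6/85) = 18/17.
Numerically: 18/17 ≈ 1.05882.
Is 18/17 < 1? NO.
Since the bound 18/17 is ≥ 1, the union bound is uninformative here; it does NOT by itself certify existence.

15·p = 18/17 ≈ 1.05882; existence NOT certified by the union bound.


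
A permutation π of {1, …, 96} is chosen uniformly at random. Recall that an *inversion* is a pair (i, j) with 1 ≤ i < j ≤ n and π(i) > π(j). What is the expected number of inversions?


Write X = Σ X_I over the C(96, 2) = 4560 pairs i < j, with X_I the indicator of one inversion.
There are 4560 indicators.
For each fixed pair i < j, the values π(i) and π(j) are two distinct elements of {1, …, 96} in uniformly random order; by symmetry P[π(i) > π(j)] = 1/2.
By linearity: E[X] = 4560 · (1/2) = C(96, 2) · (1/2) = 4560/2 = 2280 ≈ 2280.00000.

E[X] = 2280 = 2280.00000.


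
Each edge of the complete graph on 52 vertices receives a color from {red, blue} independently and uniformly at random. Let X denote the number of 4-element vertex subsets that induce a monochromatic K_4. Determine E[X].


Let X = Σ_S X_S over the C(52, 4) = 270725 subsets S of size 4, where X_S = 1 if the K_4 on S is monochromatic.
For a fixed S, the K_4 on S has C(4, 2) = 6 edges. P[all 6 edges red] = (1/2)^6, and likewise for blue, so P[monochromatic] = 2·(1/2)^6 = 2^{1 − 6} = 1/32.
Summing: E[X] = C(52, 4) · 2^{1 − 6} = 270725 · 1/32 = 270725/32.
Numerically: E[X] ≈ 8460.156.

E[X] = C(52,4)·2^(1−C(4,2)) = 270725/32 ≈ 8460.156.


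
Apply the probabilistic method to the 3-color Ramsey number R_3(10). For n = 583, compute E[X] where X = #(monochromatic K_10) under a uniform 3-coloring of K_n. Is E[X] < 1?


E[X] = C(583, 10) · 3^{1 − 45} = 1156690232601431494120 · 3^{−44} = 1156690232601431494120/984770902183611232881.
As a reduced fraction: E[X] = 1156690232601431494120/984770902183611232881 ≈ 1.175.
Is E[X] < 1? NO.
Since E[X] ≥ 1, the first-moment bound is inconclusive at n = 583; it does NOT by itself certify R_3(10) > 583.

E[X] = 1156690232601431494120/984770902183611232881 ≈ 1.175; E[X] ≥ 1; first-moment method inconclusive here.


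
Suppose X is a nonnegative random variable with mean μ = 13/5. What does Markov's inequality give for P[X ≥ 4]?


μ = E[X] = 13/5, a = 4.
Markov: P[X ≥ 4] ≤ μ/a = (13/5)/4 = 13/20.
Numerically: ≈ 0.650000.
(Since a = 4 > μ = 2.600000, the bound 13/20 is < 1 and informative.)

P[X ≥ 4] ≤ 13/20 ≈ 0.650000.


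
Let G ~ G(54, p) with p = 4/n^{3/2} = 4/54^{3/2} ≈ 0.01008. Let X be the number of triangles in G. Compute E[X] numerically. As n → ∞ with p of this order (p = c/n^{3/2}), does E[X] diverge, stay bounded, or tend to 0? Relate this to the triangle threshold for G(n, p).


Number of potential triangles: C(54, 3) = 24804.
Each occurs with probability p³ ≈ (0.01008)³ ≈ 1.024255e-06.
By linearity: E[X] = C(54, 3)·p³ ≈ 24804 · 1.024255e-06 ≈ 0.0254.
Since α = 3/2 > 1, p = c/n^{3/2} = o(1/n) is below the triangle threshold p ~ 1/n. Asymptotically E[X] ~ (c³/6)·n^{3(1−α)} = (4³/6)·n^{-1.5} → 0, so by Markov's inequality G has no triangles w.h.p.

E[X] ≈ 0.0254; in regime p = Θ(1/n^{3/2}) E[X] tends to 0 (below the triangle threshold p ~ 1/n).


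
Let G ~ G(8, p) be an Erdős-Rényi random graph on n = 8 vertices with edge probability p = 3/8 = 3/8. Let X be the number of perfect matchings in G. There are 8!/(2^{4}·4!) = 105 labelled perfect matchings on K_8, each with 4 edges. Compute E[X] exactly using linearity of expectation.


K_8 has 8!/(2^{4}·4!) = 105 labelled perfect matchings.
For each such perfect matching H, let X_H = 1 if all 4 edges of H are present in G. Then P[X_H = 1] = p^{4} = (3/8)^{4} = 81/4096.
Summing the indicators: E[X] = Σ_H E[X_H] = 105 · p^{4} = 105 · 81/4096 = 8505/4096.
Numerically: E[X] ≈ 2.08.

E[X] = 105 · (3/8)^{4} = 8505/4096 ≈ 2.08.


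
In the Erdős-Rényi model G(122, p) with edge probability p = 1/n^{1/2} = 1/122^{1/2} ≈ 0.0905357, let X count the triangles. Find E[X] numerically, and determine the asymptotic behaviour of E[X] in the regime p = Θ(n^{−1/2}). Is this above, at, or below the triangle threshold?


Number of potential triangles: C(122, 3) = 295240.
Each occurs with probability p³ ≈ (0.0905357)³ ≈ 7.42096279e-04.
By linearity: E[X] = C(122, 3)·p³ ≈ 295240 · 7.42096279e-04 ≈ 219.096505.
Since α = 1/2 < 1, p = c/n^{1/2} ≫ 1/n is above the triangle threshold p ~ 1/n. Asymptotically E[X] ~ (c³/6)·n^{3(1−α)} = (1³/6)·n^{1.5} → ∞; triangles are abundant w.h.p.

E[X] ≈ 219.096505; in regime p = Θ(1/n^{1/2}) E[X] diverges (above the triangle threshold p ~ 1/n).


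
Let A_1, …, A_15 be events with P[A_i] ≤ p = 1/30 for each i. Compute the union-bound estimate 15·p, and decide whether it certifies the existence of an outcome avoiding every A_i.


Union bound: P[∪_{i=1}^{15} A_i] ≤ Σ_i P[A_i] ≤ 15·p = 15·(1/30) = 1/2.
Numerically: 1/2 ≈ 0.5000000.
Is 1/2 < 1? YES.
Since P[∪ A_i] ≤ 1/2 < 1, the complement has P[∩ A_i^c] ≥ 1 − 1/2 = 1/2 > 0, so some outcome avoids every A_i.

15·p = 1/2 ≈ 0.5000000; existence CERTIFIED by the union bound.


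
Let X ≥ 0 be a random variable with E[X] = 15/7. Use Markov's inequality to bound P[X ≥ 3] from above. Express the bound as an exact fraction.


μ = E[X] = 15/7, a = 3.
Markov: P[X ≥ 3] ≤ μ/a = (15/7)/3 = 5/7.
Numerically: ≈ 0.7143.
(Since a = 3 > μ = 2.1429, the bound 5/7 is < 1 and informative.)

P[X ≥ 3] ≤ 5/7 ≈ 0.7143.


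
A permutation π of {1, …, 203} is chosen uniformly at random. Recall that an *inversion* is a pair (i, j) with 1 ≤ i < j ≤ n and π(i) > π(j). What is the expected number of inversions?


Write X = Σ X_I over the C(203, 2) = 20503 pairs i < j, with X_I the indicator of one inversion.
There are 20503 indicators.
For each fixed pair i < j, the values π(i) and π(j) are two distinct elements of {1, …, 203} in uniformly random order; by symmetry P[π(i) > π(j)] = 1/2.
By linearity: E[X] = 20503 · (1/2) = C(203, 2) · (1/2) = 20503/2 = 20503/2 ≈ 10251.50000.

E[X] = 20503/2 = 10251.50000.


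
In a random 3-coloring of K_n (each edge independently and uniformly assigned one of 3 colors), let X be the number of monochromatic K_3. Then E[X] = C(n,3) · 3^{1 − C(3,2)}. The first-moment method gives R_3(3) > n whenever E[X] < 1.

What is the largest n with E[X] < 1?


We need C(n, 3) · 3^{1 − 3} < 1, i.e. C(n, 3) < 3^{3 − 1} = 9.
Check values of n near the boundary:
  n = 3: C(3, 3) = 1; 1 < 9? YES
  n = 4: C(4, 3) = 4; 4 < 9? YES
  n = 5: C(5, 3) = 10; 10 < 9? NO
The largest n with C(n, 3) < 9 is n = 4 (where E[X] = 4/9 ≈ 0.444444). Hence R_3(3) > 4, i.e. R_3(3) ≥ 5.

Largest n = 4; hence R_3(3) > 4.


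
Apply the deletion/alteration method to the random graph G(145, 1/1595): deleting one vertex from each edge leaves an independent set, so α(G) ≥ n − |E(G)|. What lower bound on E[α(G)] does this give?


E[|E(G)|] = C(145, 2)·p = 10440 · (1/1595) = 72/11.
E[α(G)] ≥ n − E[|E(G)|] = 145 − 72/11 = 1523/11.
Numerically: ≈ 138.454545.
(This is only a lower bound; the true E[α(G)] may be larger.)

E[α(G)] ≥ 1523/11 ≈ 138.454545.


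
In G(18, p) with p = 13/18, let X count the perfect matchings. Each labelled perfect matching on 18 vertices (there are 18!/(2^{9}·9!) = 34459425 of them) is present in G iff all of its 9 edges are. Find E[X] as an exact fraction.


K_18 has 18!/(2^{9}·9!) = 34459425 labelled perfect matchings.
For each such perfect matching H, let X_H = 1 if all 9 edges of H are present in G. Then P[X_H = 1] = p^{9} = (13/18)^{9} = 10604499373/198359290368.
By linearity: E[X] = Σ_H E[X_H] = 34459425 · p^{9} = 34459425 · 10604499373/198359290368 = 4511419145758525/2448880128.
Numerically: E[X] ≈ 1.842e+06.

E[X] = 34459425 · (13/18)^{9} = 4511419145758525/2448880128 ≈ 1.842e+06.


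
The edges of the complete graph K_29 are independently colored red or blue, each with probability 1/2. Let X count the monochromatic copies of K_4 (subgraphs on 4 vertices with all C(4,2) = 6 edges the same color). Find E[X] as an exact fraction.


Let X = Σ_S X_S over the C(29, 4) = 23751 subsets S of size 4, where X_S = 1 if the K_4 on S is monochromatic.
For a fixed S, the K_4 on S has C(4, 2) = 6 edges. P[all 6 edges red] = (1/2)^6, and likewise for blue, so P[monochromatic] = 2·(1/2)^6 = 2^{1 − 6} = 1/32.
By linearity: E[X] = C(29, 4) · 2^{1 − 6} = 23751 · 1/32 = 23751/32.
Numerically: E[X] ≈ 742.219.

E[X] = C(29,4)·2^(1−C(4,2)) = 23751/32 ≈ 742.219.


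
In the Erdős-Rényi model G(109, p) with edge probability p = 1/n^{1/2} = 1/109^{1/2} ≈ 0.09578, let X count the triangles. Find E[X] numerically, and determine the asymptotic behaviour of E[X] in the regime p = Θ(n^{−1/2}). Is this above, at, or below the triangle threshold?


Number of potential triangles: C(109, 3) = 209934.
Each occurs with probability p³ ≈ (0.09578)³ ≈ 8.787397e-04.
By linearity: E[X] = C(109, 3)·p³ ≈ 209934 · 8.787397e-04 ≈ 184.4773.
Since α = 1/2 < 1, p = c/n^{1/2} ≫ 1/n is above the triangle threshold p ~ 1/n. Asymptotically E[X] ~ (c³/6)·n^{3(1−α)} = (1³/6)·n^{1.5} → ∞; triangles are abundant w.h.p.

E[X] ≈ 184.4773; in regime p = Θ(1/n^{1/2}) E[X] diverges (above the triangle threshold p ~ 1/n).


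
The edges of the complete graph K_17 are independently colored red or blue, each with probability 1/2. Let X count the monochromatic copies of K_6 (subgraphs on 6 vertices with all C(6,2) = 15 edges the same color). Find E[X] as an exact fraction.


Let X = Σ_S X_S over the C(17, 6) = 12376 subsets S of size 6, where X_S = 1 if the K_6 on S is monochromatic.
For a fixed S, the K_6 on S has C(6, 2) = 15 edges. P[all 15 edges red] = (1/2)^15, and likewise for blue, so P[monochromatic] = 2·(1/2)^15 = 2^{1 − 15} = 1/16384.
Summing: E[X] = C(17, 6) · 2^{1 − 15} = 12376 · 1/16384 = 1547/2048.
Numerically: E[X] ≈ 0.7554.

E[X] = C(17,6)·2^(1−C(6,2)) = 1547/2048 ≈ 0.7554.


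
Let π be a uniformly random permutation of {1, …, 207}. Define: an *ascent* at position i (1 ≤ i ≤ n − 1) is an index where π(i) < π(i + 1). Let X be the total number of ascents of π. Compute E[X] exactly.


Write X = Σ X_I over i = 1, …, 206, with X_I the indicator of one ascent.
There are 206 indicators.
For each fixed i, the pair (π(i), π(i+1)) is a uniformly random ordered pair of distinct values from {1, …, 207}; by symmetry P[π(i) < π(i+1)] = 1/2.
By linearity: E[X] = 206 · (1/2) = (207 − 1) · (1/2) = 103 ≈ 103.0000.

E[X] = 103 = 103.0000.


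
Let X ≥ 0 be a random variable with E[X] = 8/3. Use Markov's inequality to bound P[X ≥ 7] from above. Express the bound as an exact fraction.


μ = E[X] = 8/3, a = 7.
Markov: P[X ≥ 7] ≤ μ/a = (8/3)/7 = 8/21.
Numerically: ≈ 0.3810.
(Since a = 7 > μ = 2.6667, the bound 8/21 is < 1 and informative.)

P[X ≥ 7] ≤ 8/21 ≈ 0.3810.


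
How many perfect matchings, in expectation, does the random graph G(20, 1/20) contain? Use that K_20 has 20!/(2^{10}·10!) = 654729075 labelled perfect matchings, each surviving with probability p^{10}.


K_20 has 20!/(2^{10}·10!) = 654729075 labelled perfect matchings.
For each such perfect matching H, let X_H = 1 if all 10 edges of H are present in G. Then P[X_H = 1] = p^{10} = (1/20)^{10} = 1/10240000000000.
By linearity of expectation: E[X] = Σ_H E[X_H] = 654729075 · p^{10} = 654729075 · 1/10240000000000 = 26189163/409600000000.
Numerically: E[X] ≈ 6.394e-05.

E[X] = 654729075 · (1/20)^{10} = 26189163/409600000000 ≈ 6.394e-05.


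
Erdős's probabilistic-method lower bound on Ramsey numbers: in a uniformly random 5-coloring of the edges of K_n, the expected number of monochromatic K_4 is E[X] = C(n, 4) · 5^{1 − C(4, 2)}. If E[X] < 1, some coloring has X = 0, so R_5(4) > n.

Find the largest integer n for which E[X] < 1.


We need C(n, 4) · 5^{1 − 6} < 1, i.e. C(n, 4) < 5^{6 − 1} = 3125.
Check values of n near the boundary:
  n = 13: C(13, 4) = 715; 715 < 3125? YES
  n = 14: C(14, 4) = 1001; 1001 < 3125? YES
  n = 15: C(15, 4) = 1365; 1365 < 3125? YES
  n = 16: C(16, 4) = 1820; 1820 < 3125? YES
  n = 17: C(17, 4) = 2380; 2380 < 3125? YES
  n = 18: C(18, 4) = 3060; 3060 < 3125? YES
  n = 19: C(19, 4) = 3876; 3876 < 3125? NO
  n = 20: C(20, 4) = 4845; 4845 < 3125? NO
  n = 21: C(21, 4) = 5985; 5985 < 3125? NO
The largest n with C(n, 4) < 3125 is n = 18 (where E[X] = 612/625 ≈ 0.979). Hence R_5(4) > 18, i.e. R_5(4) ≥ 19.

Largest n = 18; hence R_5(4) > 18.


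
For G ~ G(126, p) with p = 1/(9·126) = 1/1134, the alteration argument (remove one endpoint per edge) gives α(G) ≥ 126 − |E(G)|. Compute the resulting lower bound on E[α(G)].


E[|E(G)|] = C(126, 2)·p = 7875 · (1/1134) = 125/18.
E[α(G)] ≥ n − E[|E(G)|] = 126 − 125/18 = 2143/18.
Numerically: ≈ 119.055556.
(This is only a lower bound; the true E[α(G)] may be larger.)

E[α(G)] ≥ 2143/18 ≈ 119.055556.


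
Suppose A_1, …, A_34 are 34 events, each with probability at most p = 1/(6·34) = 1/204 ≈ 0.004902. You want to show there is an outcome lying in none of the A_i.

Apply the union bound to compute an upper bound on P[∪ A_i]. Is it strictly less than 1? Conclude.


Union bound: P[∪_{i=1}^{34} A_i] ≤ Σ_i P[A_i] ≤ 34·p = 34·(1/204) = 1/6.
Numerically: 1/6 ≈ 0.166667.
Is 1/6 < 1? YES.
Since P[∪ A_i] ≤ 1/6 < 1, the complement has P[∩ A_i^c] ≥ 1 − 1/6 = 5/6 > 0, so some outcome avoids every A_i.

34·p = 1/6 ≈ 0.166667; existence CERTIFIED by the union bound.


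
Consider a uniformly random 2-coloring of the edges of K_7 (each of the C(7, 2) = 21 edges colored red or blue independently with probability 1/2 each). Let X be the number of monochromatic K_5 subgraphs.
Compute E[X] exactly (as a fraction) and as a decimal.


Let X = Σ_S X_S over the C(7, 5) = 21 subsets S of size 5, where X_S = 1 if the K_5 on S is monochromatic.
For a fixed S, the K_5 on S has C(5, 2) = 10 edges. P[all 10 edges red] = (1/2)^10, and likewise for blue, so P[monochromatic] = 2·(1/2)^10 = 2^{1 − 10} = 1/512.
By linearity of expectation: E[X] = C(7, 5) · 2^{1 − 10} = 21 · 1/512 = 21/512.
Numerically: E[X] ≈ 0.04102.

E[X] = C(7,5)·2^(1−C(5,2)) = 21/512 ≈ 0.04102.


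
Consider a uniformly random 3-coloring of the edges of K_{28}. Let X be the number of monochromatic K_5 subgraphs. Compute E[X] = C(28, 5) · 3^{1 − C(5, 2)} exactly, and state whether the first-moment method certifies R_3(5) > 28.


E[X] = C(28, 5) · 3^{1 − 10} = 98280 · 3^{−9} = 98280/19683.
As a reduced fraction: E[X] = 3640/729 ≈ 4.993.
Is E[X] < 1? NO.
Since E[X] ≥ 1, the first-moment bound is inconclusive at n = 28; it does NOT by itself certify R_3(5) > 28.

E[X] = 3640/729 ≈ 4.993; E[X] ≥ 1; first-moment method inconclusive here.


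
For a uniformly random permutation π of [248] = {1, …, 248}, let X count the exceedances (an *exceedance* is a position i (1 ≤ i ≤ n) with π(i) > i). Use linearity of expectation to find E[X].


Write X = Σ_{i=1}^{248} X_i, where X_i = 1_{π(i) > i}.
For each fixed i, π(i) is uniform over {1, …, 248} (marginal of a uniform permutation), so P[π(i) > i] = (n − i)/n. Summing: Σ_{i=1}^{248} (n − i)/n = (0 + 1 + … + 247)/248 = 248(248 − 1)/(2·248) = (248 − 1)/2.
Hence E[X] = Σ_{i=1}^{248} (248 − i)/248 = 247/2 ≈ 123.5000.

E[X] = 247/2 = 123.5000.


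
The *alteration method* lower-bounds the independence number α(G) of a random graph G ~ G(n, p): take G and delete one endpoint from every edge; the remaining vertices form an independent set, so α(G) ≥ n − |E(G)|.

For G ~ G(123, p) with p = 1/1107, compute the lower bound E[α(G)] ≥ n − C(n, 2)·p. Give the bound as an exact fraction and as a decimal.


E[|E(G)|] = C(123, 2)·p = 7503 · (1/1107) = 61/9.
E[α(G)] ≥ n − E[|E(G)|] = 123 − 61/9 = 1046/9.
Numerically: ≈ 116.222.
(This is only a lower bound; the true E[α(G)] may be larger.)

E[α(G)] ≥ 1046/9 ≈ 116.222.


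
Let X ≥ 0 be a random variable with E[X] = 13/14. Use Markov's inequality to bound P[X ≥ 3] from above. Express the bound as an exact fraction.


μ = E[X] = 13/14, a = 3.
Markov: P[X ≥ 3] ≤ μ/a = (13/14)/3 = 13/42.
Numerically: ≈ 0.30952.
(Since a = 3 > μ = 0.92857, the bound 13/42 is < 1 and informative.)

P[X ≥ 3] ≤ 13/42 ≈ 0.30952.


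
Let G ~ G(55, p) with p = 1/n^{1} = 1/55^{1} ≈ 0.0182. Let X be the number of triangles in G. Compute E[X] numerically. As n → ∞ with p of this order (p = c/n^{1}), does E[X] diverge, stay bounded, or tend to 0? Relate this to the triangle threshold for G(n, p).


Number of potential triangles: C(55, 3) = 26235.
Each occurs with probability p³ ≈ (0.0182)³ ≈ 6.01052e-06.
By linearity: E[X] = C(55, 3)·p³ ≈ 26235 · 6.01052e-06 ≈ 0.158.
Here α = 1, so p = 1/n is exactly at the triangle threshold p ~ 1/n. Asymptotically E[X] → c³/6 = 1³/6 = 1/6 ≈ 0.167, a bounded constant. In this regime the triangle count is asymptotically Poisson(c³/6).

E[X] ≈ 0.158; in regime p = Θ(1/n^{1}) E[X] stays bounded (at the triangle threshold p ~ 1/n).


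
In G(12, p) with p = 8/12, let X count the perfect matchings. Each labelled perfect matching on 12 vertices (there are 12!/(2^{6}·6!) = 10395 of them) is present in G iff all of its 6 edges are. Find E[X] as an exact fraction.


K_12 has 12!/(2^{6}·6!) = 10395 labelled perfect matchings.
For each such perfect matching H, let X_H = 1 if all 6 edges of H are present in G. Then P[X_H = 1] = p^{6} = (2/3)^{6} = 64/729.
Summing the indicators: E[X] = Σ_H E[X_H] = 10395 · p^{6} = 10395 · 64/729 = 24640/27.
Numerically: E[X] ≈ 913.

E[X] = 10395 · (2/3)^{6} = 24640/27 ≈ 913.


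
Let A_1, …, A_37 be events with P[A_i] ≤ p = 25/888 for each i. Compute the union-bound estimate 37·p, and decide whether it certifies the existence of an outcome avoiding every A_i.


Union bound: P[∪_{i=1}^{37} A_i] ≤ Σ_i P[A_i] ≤ 37·p = 37·(25/888) = 25/24.
Numerically: 25/24 ≈ 1.04167.
Is 25/24 < 1? NO.
Since the bound 25/24 is ≥ 1, the union bound is uninformative here; it does NOT by itself certify existence.

37·p = 25/24 ≈ 1.04167; existence NOT certified by the union bound.


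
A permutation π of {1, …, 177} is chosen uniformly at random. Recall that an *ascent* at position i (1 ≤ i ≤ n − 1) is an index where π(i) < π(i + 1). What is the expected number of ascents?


Write X = Σ X_I over i = 1, …, 176, with X_I the indicator of one ascent.
There are 176 indicators.
For each fixed i, the pair (π(i), π(i+1)) is a uniformly random ordered pair of distinct values from {1, …, 177}; by symmetry P[π(i) < π(i+1)] = 1/2.
By linearity: E[X] = 176 · (1/2) = (177 − 1) · (1/2) = 88 ≈ 88.00000.

E[X] = 88 = 88.00000.


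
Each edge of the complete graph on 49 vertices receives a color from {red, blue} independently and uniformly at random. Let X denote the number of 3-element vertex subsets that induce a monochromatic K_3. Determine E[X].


Let X = Σ_S X_S over the C(49, 3) = 18424 subsets S of size 3, where X_S = 1 if the K_3 on S is monochromatic.
For a fixed S, the K_3 on S has C(3, 2) = 3 edges. P[all 3 edges red] = (1/2)^3, and likewise for blue, so P[monochromatic] = 2·(1/2)^3 = 2^{1 − 3} = 1/4.
Summing: E[X] = C(49, 3) · 2^{1 − 3} = 18424 · 1/4 = 4606.
Numerically: E[X] ≈ 4606.000000.

E[X] = C(49,3)·2^(1−C(3,2)) = 4606 ≈ 4606.000000.


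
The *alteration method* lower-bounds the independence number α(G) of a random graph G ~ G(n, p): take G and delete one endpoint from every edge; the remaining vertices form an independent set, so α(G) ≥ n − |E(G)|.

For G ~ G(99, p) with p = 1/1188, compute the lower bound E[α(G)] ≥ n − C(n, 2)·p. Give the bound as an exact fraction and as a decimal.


E[|E(G)|] = C(99, 2)·p = 4851 · (1/1188) = 49/12.
E[α(G)] ≥ n − E[|E(G)|] = 99 − 49/12 = 1139/12.
Numerically: ≈ 94.9167.
(This is only a lower bound; the true E[α(G)] may be larger.)

E[α(G)] ≥ 1139/12 ≈ 94.9167.


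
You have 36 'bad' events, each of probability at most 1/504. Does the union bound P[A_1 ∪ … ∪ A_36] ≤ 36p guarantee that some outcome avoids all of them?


Union bound: P[∪_{i=1}^{36} A_i] ≤ Σ_i P[A_i] ≤ 36·p = 36·(1/504) = 1/14.
Numerically: 1/14 ≈ 0.0714.
Is 1/14 < 1? YES.
Since P[∪ A_i] ≤ 1/14 < 1, the complement has P[∩ A_i^c] ≥ 1 − 1/14 = 13/14 > 0, so some outcome avoids every A_i.

36·p = 1/14 ≈ 0.0714; existence CERTIFIED by the union bound.


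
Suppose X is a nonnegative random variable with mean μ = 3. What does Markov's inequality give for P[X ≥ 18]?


μ = E[X] = 3, a = 18.
Markov: P[X ≥ 18] ≤ μ/a = (3)/18 = 1/6.
Numerically: ≈ 0.1667.
(Since a = 18 > μ = 3.0000, the bound 1/6 is < 1 and informative.)

P[X ≥ 18] ≤ 1/6 ≈ 0.1667.


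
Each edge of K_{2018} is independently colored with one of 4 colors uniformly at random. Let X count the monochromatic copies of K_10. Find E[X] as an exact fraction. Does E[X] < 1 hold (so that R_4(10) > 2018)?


E[X] = C(2018, 10) · 4^{1 − 45} = 301820606687612220663963508 · 4^{−44} = 301820606687612220663963508/309485009821345068724781056.
As a reduced fraction: E[X] = 75455151671903055165990877/77371252455336267181195264 ≈ 0.9752.
Is E[X] < 1? YES.
Since E[X] < 1, there exists a 4-coloring of K_{2018} with no monochromatic K_10; hence R_4(10) > 2018.

E[X] = 75455151671903055165990877/77371252455336267181195264 ≈ 0.9752; E[X] < 1, so R_4(10) > 2018.


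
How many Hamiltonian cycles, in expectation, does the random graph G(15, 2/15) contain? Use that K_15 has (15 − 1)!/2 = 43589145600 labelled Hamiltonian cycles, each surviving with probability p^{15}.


K_15 has (15 − 1)!/2 = 43589145600 labelled Hamiltonian cycles.
For each such Hamiltonian cycle H, let X_H = 1 if all 15 edges of H are present in G. Then P[X_H = 1] = p^{15} = (2/15)^{15} = 32768/437893890380859375.
Summing the indicators: E[X] = Σ_H E[X_H] = 43589145600 · p^{15} = 43589145600 · 32768/437893890380859375 = 235115905024/72081298828125.
Numerically: E[X] ≈ 0.003262.

E[X] = 43589145600 · (2/15)^{15} = 235115905024/72081298828125 ≈ 0.003262.


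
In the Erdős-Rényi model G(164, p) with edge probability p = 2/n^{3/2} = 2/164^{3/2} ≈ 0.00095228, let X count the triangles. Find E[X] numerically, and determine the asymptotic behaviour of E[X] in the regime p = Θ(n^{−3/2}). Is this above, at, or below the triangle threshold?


Number of potential triangles: C(164, 3) = 721764.
Each occurs with probability p³ ≈ (0.00095228)³ ≈ 8.6356030e-10.
By linearity: E[X] = C(164, 3)·p³ ≈ 721764 · 8.6356030e-10 ≈ 0.00062.
Since α = 3/2 > 1, p = c/n^{3/2} = o(1/n) is below the triangle threshold p ~ 1/n. Asymptotically E[X] ~ (c³/6)·n^{3(1−α)} = (2³/6)·n^{-1.5} → 0, so by Markov's inequality G has no triangles w.h.p.

E[X] ≈ 0.00062; in regime p = Θ(1/n^{3/2}) E[X] tends to 0 (below the triangle threshold p ~ 1/n).


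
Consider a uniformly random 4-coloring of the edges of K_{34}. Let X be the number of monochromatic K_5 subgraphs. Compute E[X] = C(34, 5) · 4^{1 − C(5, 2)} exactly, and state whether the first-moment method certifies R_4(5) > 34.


E[X] = C(34, 5) · 4^{1 − 10} = 278256 · 4^{−9} = 278256/262144.
As a reduced fraction: E[X] = 17391/16384 ≈ 1.0614624.
Is E[X] < 1? NO.
Since E[X] ≥ 1, the first-moment bound is inconclusive at n = 34; it does NOT by itself certify R_4(5) > 34.

E[X] = 17391/16384 ≈ 1.0614624; E[X] ≥ 1; first-moment method inconclusive here.


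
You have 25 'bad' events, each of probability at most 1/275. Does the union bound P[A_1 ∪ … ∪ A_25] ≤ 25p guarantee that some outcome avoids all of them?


Union bound: P[∪_{i=1}^{25} A_i] ≤ Σ_i P[A_i] ≤ 25·p = 25·(1/275) = 1/11.
Numerically: 1/11 ≈ 0.091.
Is 1/11 < 1? YES.
Since P[∪ A_i] ≤ 1/11 < 1, the complement has P[∩ A_i^c] ≥ 1 − 1/11 = 10/11 > 0, so some outcome avoids every A_i.

25·p = 1/11 ≈ 0.091; existence CERTIFIED by the union bound.


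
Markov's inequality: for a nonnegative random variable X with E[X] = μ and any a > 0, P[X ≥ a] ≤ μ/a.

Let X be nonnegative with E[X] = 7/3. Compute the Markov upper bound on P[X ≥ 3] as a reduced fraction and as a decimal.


μ = E[X] = 7/3, a = 3.
Markov: P[X ≥ 3] ≤ μ/a = (7/3)/3 = 7/9.
Numerically: ≈ 0.77778.
(Since a = 3 > μ = 2.33333, the bound 7/9 is < 1 and informative.)

P[X ≥ 3] ≤ 7/9 ≈ 0.77778.


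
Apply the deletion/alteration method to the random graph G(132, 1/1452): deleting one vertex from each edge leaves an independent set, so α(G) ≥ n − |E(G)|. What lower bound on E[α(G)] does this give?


E[|E(G)|] = C(132, 2)·p = 8646 · (1/1452) = 131/22.
E[α(G)] ≥ n − E[|E(G)|] = 132 − 131/22 = 2773/22.
Numerically: ≈ 126.045455.
(This is only a lower bound; the true E[α(G)] may be larger.)

E[α(G)] ≥ 2773/22 ≈ 126.045455.


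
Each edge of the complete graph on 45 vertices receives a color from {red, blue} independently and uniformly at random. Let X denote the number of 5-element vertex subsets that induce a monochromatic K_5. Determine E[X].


Let X = Σ_S X_S over the C(45, 5) = 1221759 subsets S of size 5, where X_S = 1 if the K_5 on S is monochromatic.
For a fixed S, the K_5 on S has C(5, 2) = 10 edges. P[all 10 edges red] = (1/2)^10, and likewise for blue, so P[monochromatic] = 2·(1/2)^10 = 2^{1 − 10} = 1/512.
By linearity of expectation: E[X] = C(45, 5) · 2^{1 − 10} = 1221759 · 1/512 = 1221759/512.
Numerically: E[X] ≈ 2386.248047.

E[X] = C(45,5)·2^(1−C(5,2)) = 1221759/512 ≈ 2386.248047.


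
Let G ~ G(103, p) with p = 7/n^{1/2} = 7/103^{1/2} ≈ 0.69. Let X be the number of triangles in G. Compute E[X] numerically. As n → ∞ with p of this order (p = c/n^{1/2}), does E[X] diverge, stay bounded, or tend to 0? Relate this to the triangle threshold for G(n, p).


Number of potential triangles: C(103, 3) = 176851.
Each occurs with probability p³ ≈ (0.69)³ ≈ 3.28124e-01.
By linearity: E[X] = C(103, 3)·p³ ≈ 176851 · 3.28124e-01 ≈ 58029.096.
Since α = 1/2 < 1, p = c/n^{1/2} ≫ 1/n is above the triangle threshold p ~ 1/n. Asymptotically E[X] ~ (c³/6)·n^{3(1−α)} = (7³/6)·n^{1.5} → ∞; triangles are abundant w.h.p.

E[X] ≈ 58029.096; in regime p = Θ(1/n^{1/2}) E[X] diverges (above the triangle threshold p ~ 1/n).


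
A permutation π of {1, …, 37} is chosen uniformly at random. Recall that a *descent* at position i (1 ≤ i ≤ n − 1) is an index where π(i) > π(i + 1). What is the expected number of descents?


Write X = Σ X_I over i = 1, …, 36, with X_I the indicator of one descent.
There are 36 indicators.
For each fixed i, the pair (π(i), π(i+1)) is a uniformly random ordered pair of distinct values from {1, …, 37}; by symmetry P[π(i) > π(i+1)] = 1/2.
By linearity: E[X] = 36 · (1/2) = (37 − 1) · (1/2) = 18 ≈ 18.000.

E[X] = 18 = 18.000.


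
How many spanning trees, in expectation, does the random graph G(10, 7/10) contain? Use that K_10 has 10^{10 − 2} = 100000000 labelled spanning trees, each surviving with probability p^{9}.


K_10 has 10^{10 − 2} = 100000000 labelled spanning trees.
For each such spanning tree H, let X_H = 1 if all 9 edges of H are present in G. Then P[X_H = 1] = p^{9} = (7/10)^{9} = 40353607/1000000000.
By linearity: E[X] = Σ_H E[X_H] = 100000000 · p^{9} = 100000000 · 40353607/1000000000 = 40353607/10.
Numerically: E[X] ≈ 4.035e+06.

E[X] = 100000000 · (7/10)^{9} = 40353607/10 ≈ 4.035e+06.


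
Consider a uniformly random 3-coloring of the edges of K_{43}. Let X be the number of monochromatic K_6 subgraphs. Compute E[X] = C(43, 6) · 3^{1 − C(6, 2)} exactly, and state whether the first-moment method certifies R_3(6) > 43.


E[X] = C(43, 6) · 3^{1 − 15} = 6096454 · 3^{−14} = 6096454/4782969.
As a reduced fraction: E[X] = 6096454/4782969 ≈ 1.275.
Is E[X] < 1? NO.
Since E[X] ≥ 1, the first-moment bound is inconclusive at n = 43; it does NOT by itself certify R_3(6) > 43.

E[X] = 6096454/4782969 ≈ 1.275; E[X] ≥ 1; first-moment method inconclusive here.
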